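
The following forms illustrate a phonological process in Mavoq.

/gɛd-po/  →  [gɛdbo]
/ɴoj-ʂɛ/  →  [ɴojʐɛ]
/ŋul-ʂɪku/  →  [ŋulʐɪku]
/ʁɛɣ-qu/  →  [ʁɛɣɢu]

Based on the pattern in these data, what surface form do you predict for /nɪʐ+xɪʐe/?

The data show progressive voicing assimilation: /p/ → [b] after /d/; /ʂ/ → [ʐ] after /j/; /ʂ/ → [ʐ] after /l/; /q/ → [ɢ] after /ɣ/. In each pair only voicing changes, matching the preceding consonant, while place and manner stay constant.
The rule targets /x/ (voiceless velar fricative), which sits after the trigger /ʐ/ (voiced).
A voiced velar fricative is [ɣ], so the surface segment is [ɣ].

[nɪʐɣɪʐe]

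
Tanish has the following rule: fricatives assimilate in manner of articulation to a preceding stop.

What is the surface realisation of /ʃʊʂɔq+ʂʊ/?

[ʃʊʂɔqʈʊ]

The rule targets /ʂ/ (voiceless retroflex fricative), which sits after the trigger /q/ (stop).
A voiceless retroflex stop is [ʈ], so the surface segment is [ʈ].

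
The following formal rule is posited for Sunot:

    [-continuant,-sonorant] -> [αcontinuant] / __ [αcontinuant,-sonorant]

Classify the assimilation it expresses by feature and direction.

The rule copies [continuant] (continuancy) from the environment onto the target stops; since [±continuant] encodes the stop/fricative manner contrast, the assimilating dimension is manner.
The conditioning segment sits to the right of the focus bar, meaning the trigger follows the segment that changes — regressive assimilation.

regressive manner assimilation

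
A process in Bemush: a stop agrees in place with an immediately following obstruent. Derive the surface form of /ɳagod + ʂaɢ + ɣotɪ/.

The rule targets /d/ (voiced alveolar stop), which sits before the trigger /ʂ/ (retroflex).
A voiced retroflex stop is [ɖ], so the surface segment is [ɖ].
At the second juncture, /ɢ/ likewise becomes [g] adjacent to /ɣ/.

[ɳagoɖʂagɣotɪ]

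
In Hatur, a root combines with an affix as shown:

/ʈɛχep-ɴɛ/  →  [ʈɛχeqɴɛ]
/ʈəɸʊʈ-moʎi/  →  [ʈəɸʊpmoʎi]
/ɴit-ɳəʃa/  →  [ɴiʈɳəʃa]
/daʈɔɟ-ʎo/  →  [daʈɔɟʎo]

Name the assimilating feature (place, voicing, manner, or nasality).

place

Underlying /p/ is realised as [q] next to /ɴ/; /ɴ/ itself does not change.
The change bilabial → uvular matches the place of the following /ɴ/, identifying this as place assimilation.
The same holds elsewhere in the data: /ʈ/ → [p] before /m/ (retroflex → bilabial, matching bilabial); /t/ → [ʈ] before /ɳ/ (alveolar → retroflex, matching retroflex) — only place changes, and always toward the following segment.
No alternation appears in [daʈɔɟʎo]: there the adjacent consonants already agree in place (/ɟ/ and /ʎ/ are both palatal), so this form is consistent with the same rule.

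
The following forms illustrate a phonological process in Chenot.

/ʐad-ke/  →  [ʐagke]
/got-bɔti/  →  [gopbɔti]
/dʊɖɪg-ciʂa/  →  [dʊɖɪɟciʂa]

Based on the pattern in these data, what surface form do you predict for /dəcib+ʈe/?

The data show regressive place assimilation: /d/ → [g] before /k/; /t/ → [p] before /b/; /g/ → [ɟ] before /c/. In each pair only place changes, matching the following consonant, while manner and voice stay constant.
The rule targets /b/ (voiced bilabial stop), which sits before the trigger /ʈ/ (retroflex).
Changing only its place to retroflex gives [ɖ] — the voiced retroflex stop.

[dəciɖʈe]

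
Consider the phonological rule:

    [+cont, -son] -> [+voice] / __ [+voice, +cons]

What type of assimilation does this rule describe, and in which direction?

The structural change is [+voice], and the conditioning segment [+voice, +cons] (a voiced consonant) is itself voiced, so the target comes to share the voicing of its neighbour — voicing assimilation.
Since the environment is written after the underscore, the trigger follows the target; the direction is regressive.

regressive voicing assimilation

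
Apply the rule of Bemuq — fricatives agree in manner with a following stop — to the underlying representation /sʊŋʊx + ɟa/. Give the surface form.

[sʊŋʊkɟa]

/x/ is a voiceless velar fricative. The following trigger /ɟ/ is a stop, so /x/ must become a stop as well.
Changing only its manner to stop gives [k] — the voiceless velar stop.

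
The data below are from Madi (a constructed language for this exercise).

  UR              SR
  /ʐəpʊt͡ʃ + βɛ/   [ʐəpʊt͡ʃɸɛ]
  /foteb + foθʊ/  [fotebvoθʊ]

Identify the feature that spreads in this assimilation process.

Comparing underlying and surface forms, /β/ → [ɸ] is the alternation; the neighbouring /t͡ʃ/ is constant.
/β/ is voiced while /t͡ʃ/ is voiceless; the output [ɸ] is voiceless, matching the trigger — so the feature that spreads is voicing.
The same holds elsewhere in the data: /f/ → [v] after /b/ (voiceless → voiced, matching voiced) — only voicing changes, and always toward the preceding segment.

voicing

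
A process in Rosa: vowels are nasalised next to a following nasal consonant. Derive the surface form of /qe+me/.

[qẽme]

/e/ sits next to the nasal /m/ and is therefore nasalised to [ẽ].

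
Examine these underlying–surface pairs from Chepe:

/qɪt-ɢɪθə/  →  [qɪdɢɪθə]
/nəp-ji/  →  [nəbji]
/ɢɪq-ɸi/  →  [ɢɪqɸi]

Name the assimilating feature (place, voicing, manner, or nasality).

voicing

Comparing underlying and surface forms, /t/ → [d] is the alternation; the neighbouring /ɢ/ is constant.
/t/ is voiceless while /ɢ/ is voiced; the output [d] is voiced, matching the trigger — so the feature that spreads is voicing.
Checking the remaining alternation: /p/ → [b] before /j/ (voiceless → voiced, matching voiced) — only voicing changes, and always toward the following segment.
Nothing changes in [ɢɪqɸi]: there the adjacent consonants already agree in voicing (/q/ and /ɸ/ are both voiceless), so this form is consistent with the same rule.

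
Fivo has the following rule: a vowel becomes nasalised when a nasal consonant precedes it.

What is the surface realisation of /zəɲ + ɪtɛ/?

The vowel /ɪ/ is adjacent to the preceding nasal /ɲ/, so it acquires [+nasal] and surfaces as [ɪ̃].

[zəɲɪ̃tɛ]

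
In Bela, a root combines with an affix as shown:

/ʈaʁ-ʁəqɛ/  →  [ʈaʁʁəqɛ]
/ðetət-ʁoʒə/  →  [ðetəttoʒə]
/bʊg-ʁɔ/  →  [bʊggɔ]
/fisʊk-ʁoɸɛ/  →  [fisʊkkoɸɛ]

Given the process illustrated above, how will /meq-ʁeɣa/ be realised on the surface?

[meqqeɣa]

The data show progressive total assimilation (/ʁ/ → [t] after /t/; /ʁ/ → [g] after /g/; /ʁ/ → [k] after /k/): in every case the target segment becomes identical to its preceding neighbour, copying more than a single feature.
In [ʈaʁʁəqɛ] the two consonants at the boundary are already identical (/ʁ/ + /ʁ/), so the rule applies vacuously and nothing changes.
/ʁ/ is the segment targeted by the rule; it sits immediately after /q/, so it assimilates completely and surfaces as [q].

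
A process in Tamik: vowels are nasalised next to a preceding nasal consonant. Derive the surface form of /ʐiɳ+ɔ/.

The vowel /ɔ/ is adjacent to the preceding nasal /ɳ/, so it acquires [+nasal] and surfaces as [ɔ̃].

[ʐiɳɔ̃]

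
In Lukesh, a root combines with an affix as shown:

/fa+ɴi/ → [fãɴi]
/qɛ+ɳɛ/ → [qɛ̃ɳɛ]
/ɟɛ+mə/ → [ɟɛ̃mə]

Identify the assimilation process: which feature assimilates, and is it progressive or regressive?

The vowel /a/ surfaces as nasalised [ã] next to the following nasal /ɴ/ — it has acquired the [+nasal] feature of its neighbour.
The other forms show the same pattern: /ɛ/ → [ɛ̃] before /ɳ/; /ɛ/ → [ɛ̃] before /m/ — each time a vowel is nasalised next to a following nasal.
Because the conditioning nasal is to the right of the vowel that changes, the process is regressive (anticipatory).

regressive nasality assimilation (vowel nasalisation)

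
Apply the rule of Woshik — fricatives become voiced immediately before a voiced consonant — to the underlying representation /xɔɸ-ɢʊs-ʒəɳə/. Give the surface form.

/ɸ/ is a voiceless bilabial fricative. The following trigger /ɢ/ is voiced, so /ɸ/ must become voiced as well.
A voiced bilabial fricative is [β], so the surface segment is [β].
The same rule applies at the second boundary: /s/ → [z] next to /ʒ/.

[xɔβɢʊzʒəɳə]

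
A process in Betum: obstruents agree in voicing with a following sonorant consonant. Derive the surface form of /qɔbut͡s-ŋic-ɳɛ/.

[qɔbud͡zŋiɟɳɛ]

The rule targets /t͡s/ (voiceless alveolar affricate), which sits before the trigger /ŋ/ (voiced).
The voiced alveolar affricate is [d͡z], so /t͡s/ → [d͡z].
The same rule applies at the second boundary: /c/ → [ɟ] next to /ɳ/.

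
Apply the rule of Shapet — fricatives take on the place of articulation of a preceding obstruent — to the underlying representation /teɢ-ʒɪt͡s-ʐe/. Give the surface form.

The rule targets /ʒ/ (voiced postalveolar fricative), which sits after the trigger /ɢ/ (uvular).
The voiced uvular fricative is [ʁ], so /ʒ/ → [ʁ].
The same rule applies at the second boundary: /ʐ/ → [z] next to /t͡s/.

[teɢʁɪt͡sze]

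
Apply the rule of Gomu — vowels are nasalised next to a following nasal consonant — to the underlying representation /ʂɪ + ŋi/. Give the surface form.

The vowel /ɪ/ is adjacent to the following nasal /ŋ/, so it acquires [+nasal] and surfaces as [ɪ̃].

[ʂɪ̃ŋi]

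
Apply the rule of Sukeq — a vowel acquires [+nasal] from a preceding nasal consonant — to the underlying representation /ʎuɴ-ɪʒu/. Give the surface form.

[ʎuɴɪ̃ʒu]

The vowel /ɪ/ is adjacent to the preceding nasal /ɴ/, so it acquires [+nasal] and surfaces as [ɪ̃].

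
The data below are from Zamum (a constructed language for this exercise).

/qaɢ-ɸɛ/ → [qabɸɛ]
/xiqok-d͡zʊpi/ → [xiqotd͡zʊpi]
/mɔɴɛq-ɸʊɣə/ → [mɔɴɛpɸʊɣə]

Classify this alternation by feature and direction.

regressive place assimilation

The segment that alternates is /ɢ/, which surfaces as [b] when adjacent to /ɸ/.
The change uvular → bilabial matches the place of the following /ɸ/, identifying this as place assimilation.
Manner and voice are unchanged, so the assimilation is partial, not total.
Checking the remaining alternations: /k/ → [t] before /d͡z/ (velar → alveolar, matching alveolar); /q/ → [p] before /ɸ/ (uvular → bilabial, matching bilabial) — only place changes, and always toward the following segment.
Since the segment that changes precedes the conditioning segment, the assimilation is regressive.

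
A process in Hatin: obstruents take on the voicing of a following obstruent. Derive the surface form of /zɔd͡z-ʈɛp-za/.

/d͡z/ is a voiced alveolar affricate. The following trigger /ʈ/ is voiceless, so /d͡z/ must become voiceless as well.
A voiceless alveolar affricate is [t͡s], so the surface segment is [t͡s].
The same rule applies at the second boundary: /p/ → [b] next to /z/.

[zɔt͡sʈɛbza]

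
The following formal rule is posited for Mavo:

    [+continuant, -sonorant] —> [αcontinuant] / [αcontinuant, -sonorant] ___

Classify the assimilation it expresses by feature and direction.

progressive manner assimilation

The shared variable α links the value of [continuant] on the target to that of the neighbouring obstruent. [continuant] distinguishes stops from fricatives — a manner-of-articulation feature — so this is manner assimilation.
Since the environment is written before the underscore, the trigger precedes the target; the direction is progressive.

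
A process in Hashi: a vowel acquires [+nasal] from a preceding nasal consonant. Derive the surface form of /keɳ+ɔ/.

[keɳɔ̃]

/ɔ/ sits next to the nasal /ɳ/ and is therefore nasalised to [ɔ̃].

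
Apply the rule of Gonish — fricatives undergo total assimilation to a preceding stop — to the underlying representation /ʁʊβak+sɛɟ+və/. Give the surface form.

/s/ is the segment targeted by the rule; it sits immediately after /k/, so it assimilates completely and surfaces as [k].
At the second juncture, /v/ likewise becomes [ɟ] adjacent to /ɟ/.

[ʁʊβakkɛɟɟə]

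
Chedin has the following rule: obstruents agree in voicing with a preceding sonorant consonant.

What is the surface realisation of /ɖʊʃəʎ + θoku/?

[ɖʊʃəʎðoku]

/θ/ is a voiceless dental fricative. The preceding trigger /ʎ/ is voiced, so /θ/ must become voiced as well.
A voiced dental fricative is [ð], so the surface segment is [ð].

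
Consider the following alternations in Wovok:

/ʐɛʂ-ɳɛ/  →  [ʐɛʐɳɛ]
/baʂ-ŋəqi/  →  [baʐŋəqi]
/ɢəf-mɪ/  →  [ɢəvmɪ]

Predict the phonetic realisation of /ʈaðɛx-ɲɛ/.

The data show regressive voicing assimilation: /ʂ/ → [ʐ] before /ɳ/; /ʂ/ → [ʐ] before /ŋ/; /f/ → [v] before /m/. In each pair only voicing changes, matching the following consonant, while place and manner stay constant.
The rule targets /x/ (voiceless velar fricative), which sits before the trigger /ɲ/ (voiced).
The voiced velar fricative is [ɣ], so /x/ → [ɣ].

[ʈaðɛɣɲɛ]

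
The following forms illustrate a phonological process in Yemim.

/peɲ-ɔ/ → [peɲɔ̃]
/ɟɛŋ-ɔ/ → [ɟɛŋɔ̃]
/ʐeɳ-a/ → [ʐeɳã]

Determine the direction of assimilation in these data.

progressive

The vowel /ɔ/ surfaces as nasalised [ɔ̃] next to the preceding nasal /ɲ/ — it has acquired the [+nasal] feature of its neighbour.
The other forms show the same pattern: /ɔ/ → [ɔ̃] after /ŋ/; /a/ → [ã] after /ɳ/ — each time a vowel is nasalised next to a preceding nasal.
Because the conditioning nasal is to the left of the vowel that changes, the process is progressive (perseverative).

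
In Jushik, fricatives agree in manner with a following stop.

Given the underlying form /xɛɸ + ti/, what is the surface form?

[xɛpti]

/ɸ/ is a voiceless bilabial fricative. The following trigger /t/ is a stop, so /ɸ/ must become a stop as well.
Changing only its manner to stop gives [p] — the voiceless bilabial stop.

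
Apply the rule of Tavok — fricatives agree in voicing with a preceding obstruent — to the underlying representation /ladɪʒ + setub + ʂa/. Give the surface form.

/s/ is a voiceless alveolar fricative. The preceding trigger /ʒ/ is voiced, so /s/ must become voiced as well.
The voiced alveolar fricative is [z], so /s/ → [z].
At the second juncture, /ʂ/ likewise becomes [ʐ] adjacent to /b/.

[ladɪʒzetubʐa]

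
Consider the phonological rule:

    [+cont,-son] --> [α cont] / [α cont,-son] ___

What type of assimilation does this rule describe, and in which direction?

The rule copies [cont] (continuancy) from the environment onto the target fricatives; since [±cont] encodes the stop/fricative manner contrast, the assimilating dimension is manner.
The conditioning segment sits to the left of the focus bar, meaning the trigger precedes the segment that changes — progressive assimilation.

progressive manner assimilation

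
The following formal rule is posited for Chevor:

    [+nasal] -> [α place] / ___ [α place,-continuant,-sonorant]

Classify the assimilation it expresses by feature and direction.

The rule copies the place features (abbreviated [place]) from the environment onto the target, so the assimilating feature is place.
The conditioning segment sits to the right of the focus bar, meaning the trigger follows the segment that changes — regressive assimilation.

regressive place assimilation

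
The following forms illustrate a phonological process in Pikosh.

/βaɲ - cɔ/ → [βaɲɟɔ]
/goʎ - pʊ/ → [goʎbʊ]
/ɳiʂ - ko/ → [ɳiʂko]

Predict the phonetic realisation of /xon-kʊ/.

The data show progressive voicing assimilation: /c/ → [ɟ] after /ɲ/; /p/ → [b] after /ʎ/. In each pair only voicing changes, matching the preceding consonant, while place and manner stay constant.
No alternation appears in [ɳiʂko]: there the adjacent consonants already agree in voicing (/k/ and /ʂ/ are both voiceless), so this form is consistent with the same rule.
The rule targets /k/ (voiceless velar stop), which sits after the trigger /n/ (voiced).
A voiced velar stop is [g], so the surface segment is [g].

[xongʊ]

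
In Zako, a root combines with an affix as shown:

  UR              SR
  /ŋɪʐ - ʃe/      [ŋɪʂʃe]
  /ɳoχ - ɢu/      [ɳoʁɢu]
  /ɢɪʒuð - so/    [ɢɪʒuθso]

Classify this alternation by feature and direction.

Comparing underlying and surface forms, /ʐ/ → [ʂ] is the alternation; the neighbouring /ʃ/ is constant.
The change voiced → voiceless matches the voicing of the following /ʃ/, identifying this as voicing assimilation.
Place and manner are unchanged, so the assimilation is partial, not total.
The same holds elsewhere in the data: /χ/ → [ʁ] before /ɢ/ (voiceless → voiced, matching voiced); /ð/ → [θ] before /s/ (voiced → voiceless, matching voiceless) — only voicing changes, and always toward the following segment.
The trigger is the following segment, so the direction is regressive (anticipatory).

regressive voicing assimilation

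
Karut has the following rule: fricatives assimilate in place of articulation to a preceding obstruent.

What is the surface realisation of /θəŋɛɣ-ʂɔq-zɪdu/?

/ʂ/ is a voiceless retroflex fricative. The preceding trigger /ɣ/ is velar, so /ʂ/ must become velar as well.
The voiceless velar fricative is [x], so /ʂ/ → [x].
At the second juncture, /z/ likewise becomes [ʁ] adjacent to /q/.

[θəŋɛɣxɔqʁɪdu]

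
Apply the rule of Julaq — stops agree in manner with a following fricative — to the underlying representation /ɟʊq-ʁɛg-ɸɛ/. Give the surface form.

[ɟʊχʁɛɣɸɛ]

The rule targets /q/ (voiceless uvular stop), which sits before the trigger /ʁ/ (fricative).
Changing only its manner to fricative gives [χ] — the voiceless uvular fricative.
At the second juncture, /g/ likewise becomes [ɣ] adjacent to /ɸ/.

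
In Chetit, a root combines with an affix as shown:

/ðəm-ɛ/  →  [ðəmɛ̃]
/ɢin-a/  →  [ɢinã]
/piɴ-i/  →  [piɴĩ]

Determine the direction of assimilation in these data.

The vowel /ɛ/ surfaces as nasalised [ɛ̃] next to the preceding nasal /m/ — it has acquired the [+nasal] feature of its neighbour.
Likewise in the remaining data: /a/ → [ã] after /n/; /i/ → [ĩ] after /ɴ/ — each time a vowel is nasalised next to a preceding nasal.
Because the conditioning nasal is to the left of the vowel that changes, the process is progressive (perseverative).

progressive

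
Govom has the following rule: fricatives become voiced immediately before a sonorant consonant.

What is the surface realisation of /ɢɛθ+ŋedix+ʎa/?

The rule targets /θ/ (voiceless dental fricative), which sits before the trigger /ŋ/ (voiced).
The voiced dental fricative is [ð], so /θ/ → [ð].
The same rule applies at the second boundary: /x/ → [ɣ] next to /ʎ/.

[ɢɛðŋediɣʎa]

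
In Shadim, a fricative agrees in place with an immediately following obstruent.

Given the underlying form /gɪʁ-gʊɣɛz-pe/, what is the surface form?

The rule targets /ʁ/ (voiced uvular fricative), which sits before the trigger /g/ (velar).
The voiced velar fricative is [ɣ], so /ʁ/ → [ɣ].
The same rule applies at the second boundary: /z/ → [β] next to /p/.

[gɪɣgʊɣɛβpe]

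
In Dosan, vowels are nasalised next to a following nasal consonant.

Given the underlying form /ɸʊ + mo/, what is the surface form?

[ɸʊ̃mo]

/ʊ/ sits next to the nasal /m/ and is therefore nasalised to [ʊ̃].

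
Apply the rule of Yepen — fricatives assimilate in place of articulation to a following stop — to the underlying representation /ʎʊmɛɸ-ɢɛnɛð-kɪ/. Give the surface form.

[ʎʊmɛχɢɛnɛɣkɪ]

/ɸ/ is a voiceless bilabial fricative. The following trigger /ɢ/ is uvular, so /ɸ/ must become uvular as well.
Changing only its place to uvular gives [χ] — the voiceless uvular fricative.
At the second juncture, /ð/ likewise becomes [ɣ] adjacent to /k/.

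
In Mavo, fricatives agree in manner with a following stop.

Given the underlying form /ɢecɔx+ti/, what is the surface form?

[ɢecɔkti]

The rule targets /x/ (voiceless velar fricative), which sits before the trigger /t/ (stop).
Changing only its manner to stop gives [k] — the voiceless velar stop.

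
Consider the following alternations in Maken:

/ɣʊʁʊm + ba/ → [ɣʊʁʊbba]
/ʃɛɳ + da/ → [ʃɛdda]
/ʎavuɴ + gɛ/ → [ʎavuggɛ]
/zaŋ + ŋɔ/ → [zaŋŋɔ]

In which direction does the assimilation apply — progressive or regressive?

regressive

Comparing underlying and surface forms, /m/ → [b] is the alternation; the neighbouring /b/ is constant.
The output [b] is identical to the trigger /b/ — every feature (place, manner, voicing) has been copied — so this is total assimilation.
The remaining alternations confirm this: /ɳ/ → [d] before /d/; /ɴ/ → [g] before /g/ — in each case the output is a copy of the following consonant.
In [zaŋŋɔ] the two consonants at the boundary are already identical (/ŋ/ + /ŋ/), so the rule applies vacuously and nothing changes.
The trigger is the following segment, so the direction is regressive (anticipatory).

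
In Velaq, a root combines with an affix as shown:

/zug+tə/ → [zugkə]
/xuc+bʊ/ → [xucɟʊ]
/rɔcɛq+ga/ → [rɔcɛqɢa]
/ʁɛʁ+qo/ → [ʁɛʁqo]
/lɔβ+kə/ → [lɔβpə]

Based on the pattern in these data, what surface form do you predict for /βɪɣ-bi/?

[βɪɣgi]

The data show progressive place assimilation: /t/ → [k] after /g/; /b/ → [ɟ] after /c/; /g/ → [ɢ] after /q/; /k/ → [p] after /β/. In each pair only place changes, matching the preceding consonant, while manner and voice stay constant.
Nothing changes in [ʁɛʁqo]: there the adjacent consonants already agree in place (/q/ and /ʁ/ are both uvular), so this form is consistent with the same rule.
/b/ is a voiced bilabial stop. The preceding trigger /ɣ/ is velar, so /b/ must become velar as well.
The voiced velar stop is [g], so /b/ → [g].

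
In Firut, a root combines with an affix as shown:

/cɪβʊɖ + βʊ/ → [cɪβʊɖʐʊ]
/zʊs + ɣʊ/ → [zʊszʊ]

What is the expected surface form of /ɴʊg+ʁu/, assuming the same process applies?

[ɴʊgɣu]

The data show progressive place assimilation: /β/ → [ʐ] after /ɖ/; /ɣ/ → [z] after /s/. In each pair only place changes, matching the preceding consonant, while manner and voice stay constant.
/ʁ/ is a voiced uvular fricative. The preceding trigger /g/ is velar, so /ʁ/ must become velar as well.
Changing only its place to velar gives [ɣ] — the voiced velar fricative.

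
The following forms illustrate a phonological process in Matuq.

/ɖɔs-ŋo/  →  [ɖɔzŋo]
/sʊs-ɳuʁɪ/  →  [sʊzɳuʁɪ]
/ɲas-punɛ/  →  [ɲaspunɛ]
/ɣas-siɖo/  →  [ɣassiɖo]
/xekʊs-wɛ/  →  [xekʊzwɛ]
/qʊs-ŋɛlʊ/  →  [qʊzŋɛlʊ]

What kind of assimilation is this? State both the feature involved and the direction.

Comparing underlying and surface forms, /s/ → [z] is the alternation; the neighbouring /ŋ/ is constant.
/s/ is voiceless while /ŋ/ is voiced; the output [z] is voiced, matching the trigger — so the feature that spreads is voicing.
Place and manner are unchanged, so the assimilation is partial, not total.
The other alternating forms pattern the same way: /s/ → [z] before /ɳ/ (voiceless → voiced, matching voiced); /s/ → [z] before /w/ (voiceless → voiced, matching voiced) — only voicing changes, and always toward the following segment.
No alternation appears in [ɲaspunɛ], [ɣassiɖo]: there the adjacent consonants already agree in voicing (/s/ and /p/ are both voiceless; /s/ and /s/ are both voiceless), so these forms are consistent with the same rule.
Since the segment that changes precedes the conditioning segment, the assimilation is regressive.

regressive voicing assimilation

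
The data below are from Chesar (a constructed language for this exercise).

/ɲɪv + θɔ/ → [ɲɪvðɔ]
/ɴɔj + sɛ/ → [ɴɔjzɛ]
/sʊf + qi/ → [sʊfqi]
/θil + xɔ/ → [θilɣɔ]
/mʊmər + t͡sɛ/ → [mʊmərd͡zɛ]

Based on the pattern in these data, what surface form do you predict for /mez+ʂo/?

[mezʐo]

The data show progressive voicing assimilation: /θ/ → [ð] after /v/; /s/ → [z] after /j/; /x/ → [ɣ] after /l/; /t͡s/ → [d͡z] after /r/. In each pair only voicing changes, matching the preceding consonant, while place and manner stay constant.
No alternation appears in [sʊfqi]: there the adjacent consonants already agree in voicing (/q/ and /f/ are both voiceless), so this form is consistent with the same rule.
The rule targets /ʂ/ (voiceless retroflex fricative), which sits after the trigger /z/ (voiced).
A voiced retroflex fricative is [ʐ], so the surface segment is [ʐ].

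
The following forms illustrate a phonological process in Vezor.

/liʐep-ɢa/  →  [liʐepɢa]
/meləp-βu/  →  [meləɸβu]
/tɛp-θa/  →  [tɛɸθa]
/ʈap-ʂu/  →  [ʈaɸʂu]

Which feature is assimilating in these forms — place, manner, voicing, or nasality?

Comparing underlying and surface forms, /p/ → [ɸ] is the alternation; the neighbouring /β/ is constant.
The change stop → fricative matches the manner of the following /β/, identifying this as manner assimilation.
The other alternating forms pattern the same way: /p/ → [ɸ] before /θ/ (stop → fricative, matching a fricative); /p/ → [ɸ] before /ʂ/ (stop → fricative, matching a fricative) — only manner changes, and always toward the following segment.
Nothing changes in [liʐepɢa]: there the adjacent consonants already agree in manner (/p/ and /ɢ/ are both stops), so this form is consistent with the same rule.

manner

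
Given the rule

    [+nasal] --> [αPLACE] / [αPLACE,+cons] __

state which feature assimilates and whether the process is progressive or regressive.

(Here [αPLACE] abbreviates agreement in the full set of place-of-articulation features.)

The rule copies the place features (abbreviated [PLACE]) from the environment onto the target, so the assimilating feature is place.
The conditioning segment sits to the left of the focus bar, meaning the trigger precedes the segment that changes — progressive assimilation.

progressive place assimilation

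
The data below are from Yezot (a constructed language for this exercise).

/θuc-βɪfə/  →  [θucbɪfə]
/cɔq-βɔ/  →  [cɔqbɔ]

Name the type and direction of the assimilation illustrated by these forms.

Comparing underlying and surface forms, /β/ → [b] is the alternation; the neighbouring /c/ is constant.
/β/ is a fricative while /c/ is a stop; the output [b] is a stop, matching the trigger — so the feature that spreads is manner.
Place and voice are unchanged, so the assimilation is partial, not total.
Checking the remaining alternation: /β/ → [b] after /q/ (fricative → stop, matching a stop) — only manner changes, and always toward the preceding segment.
The trigger is the preceding segment, so the direction is progressive (perseverative).

progressive manner assimilation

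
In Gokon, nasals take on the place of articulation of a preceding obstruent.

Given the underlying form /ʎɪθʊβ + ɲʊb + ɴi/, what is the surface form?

/ɲ/ is a voiced palatal nasal. The preceding trigger /β/ is bilabial, so /ɲ/ must become bilabial as well.
The voiced bilabial nasal is [m], so /ɲ/ → [m].
At the second juncture, /ɴ/ likewise becomes [m] adjacent to /b/.

[ʎɪθʊβmʊbmi]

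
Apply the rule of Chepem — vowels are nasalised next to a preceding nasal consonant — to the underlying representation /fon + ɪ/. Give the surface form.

[fonɪ̃]

/ɪ/ sits next to the nasal /n/ and is therefore nasalised to [ɪ̃].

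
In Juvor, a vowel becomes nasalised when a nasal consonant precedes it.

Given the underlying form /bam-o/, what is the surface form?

/o/ sits next to the nasal /m/ and is therefore nasalised to [õ].

[bamõ]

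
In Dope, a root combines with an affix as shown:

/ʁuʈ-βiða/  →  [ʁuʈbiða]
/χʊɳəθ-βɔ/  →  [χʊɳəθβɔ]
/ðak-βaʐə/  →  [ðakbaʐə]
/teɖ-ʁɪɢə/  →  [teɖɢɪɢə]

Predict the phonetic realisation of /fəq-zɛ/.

The data show progressive manner assimilation: /β/ → [b] after /ʈ/; /β/ → [b] after /k/; /ʁ/ → [ɢ] after /ɖ/. In each pair only manner changes, matching the preceding consonant, while place and voice stay constant.
Nothing changes in [χʊɳəθβɔ]: there the adjacent consonants already agree in manner (/β/ and /θ/ are both fricatives), so this form is consistent with the same rule.
The rule targets /z/ (voiced alveolar fricative), which sits after the trigger /q/ (stop).
The voiced alveolar stop is [d], so /z/ → [d].

[fəqdɛ]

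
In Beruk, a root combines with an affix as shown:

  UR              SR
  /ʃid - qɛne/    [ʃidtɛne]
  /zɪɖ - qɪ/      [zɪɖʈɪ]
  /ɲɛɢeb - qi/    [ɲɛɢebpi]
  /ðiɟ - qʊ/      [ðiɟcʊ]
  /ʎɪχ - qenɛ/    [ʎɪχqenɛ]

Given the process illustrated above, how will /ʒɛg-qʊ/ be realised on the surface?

The data show progressive place assimilation: /q/ → [t] after /d/; /q/ → [ʈ] after /ɖ/; /q/ → [p] after /b/; /q/ → [c] after /ɟ/. In each pair only place changes, matching the preceding consonant, while manner and voice stay constant.
No alternation appears in [ʎɪχqenɛ]: there the adjacent consonants already agree in place (/q/ and /χ/ are both uvular), so this form is consistent with the same rule.
/q/ is a voiceless uvular stop. The preceding trigger /g/ is velar, so /q/ must become velar as well.
The voiceless velar stop is [k], so /q/ → [k].

[ʒɛgkʊ]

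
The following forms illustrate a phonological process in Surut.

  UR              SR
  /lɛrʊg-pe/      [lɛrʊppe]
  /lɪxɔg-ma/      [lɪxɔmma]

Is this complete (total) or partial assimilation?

total assimilation

Comparing underlying and surface forms, /g/ → [p] is the alternation; the neighbouring /p/ is constant.
The output [p] is identical to the trigger /p/ — every feature (place, manner, voicing) has been copied — so this is total assimilation.
The other form behaves the same way: /g/ → [m] before /m/ — in each case the output is a copy of the following consonant.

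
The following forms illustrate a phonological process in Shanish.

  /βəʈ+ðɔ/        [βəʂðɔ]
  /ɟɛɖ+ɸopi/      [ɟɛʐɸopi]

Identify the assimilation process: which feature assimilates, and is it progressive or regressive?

regressive manner assimilation

The segment that alternates is /ʈ/, which surfaces as [ʂ] when adjacent to /ð/.
/ʈ/ is a stop while /ð/ is a fricative; the output [ʂ] is a fricative, matching the trigger — so the feature that spreads is manner.
Place and voice are unchanged, so the assimilation is partial, not total.
The other alternating form patterns the same way: /ɖ/ → [ʐ] before /ɸ/ (stop → fricative, matching a fricative) — only manner changes, and always toward the following segment.
Since the segment that changes precedes the conditioning segment, the assimilation is regressive.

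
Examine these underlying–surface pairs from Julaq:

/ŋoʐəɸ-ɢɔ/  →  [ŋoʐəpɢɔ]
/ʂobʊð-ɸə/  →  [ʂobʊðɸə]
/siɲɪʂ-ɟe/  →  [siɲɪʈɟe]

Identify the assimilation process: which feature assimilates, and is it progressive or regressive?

The segment that alternates is /ɸ/, which surfaces as [p] when adjacent to /ɢ/.
/ɸ/ is a fricative while /ɢ/ is a stop; the output [p] is a stop, matching the trigger — so the feature that spreads is manner.
Place and voice are unchanged, so the assimilation is partial, not total.
Checking the remaining alternation: /ʂ/ → [ʈ] before /ɟ/ (fricative → stop, matching a stop) — only manner changes, and always toward the following segment.
Nothing changes in [ʂobʊðɸə]: there the adjacent consonants already agree in manner (/ð/ and /ɸ/ are both fricatives), so this form is consistent with the same rule.
Since the segment that changes precedes the conditioning segment, the assimilation is regressive.

regressive manner assimilation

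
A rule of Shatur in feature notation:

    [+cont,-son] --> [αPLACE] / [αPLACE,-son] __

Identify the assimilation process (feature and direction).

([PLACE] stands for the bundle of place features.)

progressive place assimilation

The rule copies the place features (abbreviated [PLACE]) from the environment onto the target, so the assimilating feature is place.
Since the environment is written before the underscore, the trigger precedes the target; the direction is progressive.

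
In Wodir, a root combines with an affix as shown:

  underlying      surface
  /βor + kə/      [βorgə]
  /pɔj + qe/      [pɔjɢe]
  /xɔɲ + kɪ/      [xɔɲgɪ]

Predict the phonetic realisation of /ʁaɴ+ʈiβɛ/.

[ʁaɴɖiβɛ]

The data show progressive voicing assimilation: /k/ → [g] after /r/; /q/ → [ɢ] after /j/; /k/ → [g] after /ɲ/. In each pair only voicing changes, matching the preceding consonant, while place and manner stay constant.
/ʈ/ is a voiceless retroflex stop. The preceding trigger /ɴ/ is voiced, so /ʈ/ must become voiced as well.
A voiced retroflex stop is [ɖ], so the surface segment is [ɖ].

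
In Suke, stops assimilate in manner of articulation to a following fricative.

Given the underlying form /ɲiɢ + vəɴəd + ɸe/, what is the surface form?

[ɲiʁvəɴəzɸe]

/ɢ/ is a voiced uvular stop. The following trigger /v/ is a fricative, so /ɢ/ must become a fricative as well.
A voiced uvular fricative is [ʁ], so the surface segment is [ʁ].
The same rule applies at the second boundary: /d/ → [z] next to /ɸ/.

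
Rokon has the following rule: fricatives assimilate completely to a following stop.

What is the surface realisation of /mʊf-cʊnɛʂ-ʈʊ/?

[mʊccʊnɛʈʈʊ]

/f/ is the segment targeted by the rule; it sits immediately before /c/, so it assimilates completely and surfaces as [c].
The same rule applies at the second boundary: /ʂ/ → [ʈ] next to /ʈ/.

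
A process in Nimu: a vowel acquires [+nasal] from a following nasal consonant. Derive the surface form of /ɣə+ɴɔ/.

The vowel /ə/ is adjacent to the following nasal /ɴ/, so it acquires [+nasal] and surfaces as [ə̃].

[ɣə̃ɴɔ]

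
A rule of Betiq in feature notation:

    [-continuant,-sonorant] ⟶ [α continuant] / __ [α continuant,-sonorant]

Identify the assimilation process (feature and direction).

regressive manner assimilation

The shared variable α links the value of [continuant] on the target to that of the neighbouring obstruent. [continuant] distinguishes stops from fricatives — a manner-of-articulation feature — so this is manner assimilation.
The conditioning segment sits to the right of the focus bar, meaning the trigger follows the segment that changes — regressive assimilation.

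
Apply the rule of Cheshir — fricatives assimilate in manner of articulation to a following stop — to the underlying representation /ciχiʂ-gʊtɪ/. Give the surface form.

/ʂ/ is a voiceless retroflex fricative. The following trigger /g/ is a stop, so /ʂ/ must become a stop as well.
A voiceless retroflex stop is [ʈ], so the surface segment is [ʈ].

[ciχiʈgʊtɪ]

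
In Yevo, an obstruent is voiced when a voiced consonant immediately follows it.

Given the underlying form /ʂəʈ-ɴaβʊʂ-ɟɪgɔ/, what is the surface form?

[ʂəɖɴaβʊʐɟɪgɔ]

/ʈ/ is a voiceless retroflex stop. The following trigger /ɴ/ is voiced, so /ʈ/ must become voiced as well.
A voiced retroflex stop is [ɖ], so the surface segment is [ɖ].
At the second juncture, /ʂ/ likewise becomes [ʐ] adjacent to /ɟ/.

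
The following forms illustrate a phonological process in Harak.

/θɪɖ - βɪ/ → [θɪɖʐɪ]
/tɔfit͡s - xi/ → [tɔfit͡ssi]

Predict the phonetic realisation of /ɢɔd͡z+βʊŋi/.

The data show progressive place assimilation: /β/ → [ʐ] after /ɖ/; /x/ → [s] after /t͡s/. In each pair only place changes, matching the preceding consonant, while manner and voice stay constant.
/β/ is a voiced bilabial fricative. The preceding trigger /d͡z/ is alveolar, so /β/ must become alveolar as well.
A voiced alveolar fricative is [z], so the surface segment is [z].

[ɢɔd͡zzʊŋi]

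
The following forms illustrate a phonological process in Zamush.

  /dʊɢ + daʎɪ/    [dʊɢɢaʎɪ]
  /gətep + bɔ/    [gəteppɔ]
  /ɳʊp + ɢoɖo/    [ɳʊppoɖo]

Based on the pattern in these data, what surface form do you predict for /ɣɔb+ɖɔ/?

[ɣɔbbɔ]

The data show progressive total assimilation (/d/ → [ɢ] after /ɢ/; /b/ → [p] after /p/; /ɢ/ → [p] after /p/): in every case the target segment becomes identical to its preceding neighbour, copying more than a single feature.
/ɖ/ is the segment targeted by the rule; it sits immediately after /b/, so it assimilates completely and surfaces as [b].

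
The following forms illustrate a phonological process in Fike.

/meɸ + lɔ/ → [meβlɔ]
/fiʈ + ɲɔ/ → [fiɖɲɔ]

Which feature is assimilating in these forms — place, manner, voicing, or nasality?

Comparing underlying and surface forms, /ɸ/ → [β] is the alternation; the neighbouring /l/ is constant.
The change voiceless → voiced matches the voicing of the following /l/, identifying this as voicing assimilation.
The other alternating form patterns the same way: /ʈ/ → [ɖ] before /ɲ/ (voiceless → voiced, matching voiced) — only voicing changes, and always toward the following segment.

voicing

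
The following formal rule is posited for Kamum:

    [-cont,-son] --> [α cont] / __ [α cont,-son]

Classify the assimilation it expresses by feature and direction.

The shared variable α links the value of [cont] on the target to that of the neighbouring obstruent. [cont] distinguishes stops from fricatives — a manner-of-articulation feature — so this is manner assimilation.
The conditioning segment sits to the right of the focus bar, meaning the trigger follows the segment that changes — regressive assimilation.

regressive manner assimilation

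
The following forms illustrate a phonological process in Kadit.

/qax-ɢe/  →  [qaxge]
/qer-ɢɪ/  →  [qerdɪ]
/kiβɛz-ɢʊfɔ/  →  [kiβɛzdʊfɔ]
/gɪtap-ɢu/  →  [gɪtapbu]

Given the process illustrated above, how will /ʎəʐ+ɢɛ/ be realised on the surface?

The data show progressive place assimilation: /ɢ/ → [g] after /x/; /ɢ/ → [d] after /r/; /ɢ/ → [d] after /z/; /ɢ/ → [b] after /p/. In each pair only place changes, matching the preceding consonant, while manner and voice stay constant.
/ɢ/ is a voiced uvular stop. The preceding trigger /ʐ/ is retroflex, so /ɢ/ must become retroflex as well.
The voiced retroflex stop is [ɖ], so /ɢ/ → [ɖ].

[ʎəʐɖɛ]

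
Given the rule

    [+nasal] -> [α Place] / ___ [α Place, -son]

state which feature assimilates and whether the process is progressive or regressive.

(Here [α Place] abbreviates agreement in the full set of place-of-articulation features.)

The rule copies the place features (abbreviated [Place]) from the environment onto the target, so the assimilating feature is place.
Since the environment is written after the underscore, the trigger follows the target; the direction is regressive.

regressive place assimilation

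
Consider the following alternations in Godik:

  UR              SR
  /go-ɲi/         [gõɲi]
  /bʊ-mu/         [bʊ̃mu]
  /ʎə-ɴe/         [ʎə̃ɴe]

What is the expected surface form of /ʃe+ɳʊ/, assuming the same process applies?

The data show regressive nasality assimilation (vowel nasalisation): /o/ → [õ] before /ɲ/; /ʊ/ → [ʊ̃] before /m/; /ə/ → [ə̃] before /ɴ/ — a vowel is nasalised by an immediately following nasal consonant.
/e/ sits next to the nasal /ɳ/ and is therefore nasalised to [ẽ].

[ʃẽɳʊ]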